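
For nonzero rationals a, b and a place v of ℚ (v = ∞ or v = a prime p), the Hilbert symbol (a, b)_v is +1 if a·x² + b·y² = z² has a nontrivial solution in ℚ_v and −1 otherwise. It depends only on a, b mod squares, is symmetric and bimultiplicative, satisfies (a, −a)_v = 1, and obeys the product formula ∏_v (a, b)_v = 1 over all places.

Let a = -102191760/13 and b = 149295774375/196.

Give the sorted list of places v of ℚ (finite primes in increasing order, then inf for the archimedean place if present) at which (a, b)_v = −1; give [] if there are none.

[2, 3, 11, 13, 17, 23]

Mod squares: a ≡ -76245, b ≡ 759. Check v ∈ {∞, 2, 3, 5, 7, 11, 13, 17, 23}.
v=11: a=11^2·(≡10), b=11^3·(≡4) mod 11; (10|11)=-1, (4|11)=+1; (−1)^{2·3·5}·(-1)^3·(+1)^2 = -1.
v=3: a=3^3·(≡1), b=3^3·(≡1) mod 3; (1|3)=+1, (1|3)=+1; (−1)^{3·3·1}·(+1)^3·(+1)^3 = -1.
v=13: a=13^-1·(≡5), b=13^0·(≡7) mod 13; (5|13)=-1, (7|13)=-1; (−1)^{-1·0·6}·(-1)^0·(-1)^-1 = -1.
v=5: a=5^1·(≡1), b=5^4·(≡4) mod 5; (1|5)=+1, (4|5)=+1; (−1)^{1·4·2}·(+1)^4·(+1)^1 = +1.
v=17: a=17^1·(≡3), b=17^2·(≡14) mod 17; (3|17)=-1, (14|17)=-1; (−1)^{1·2·8}·(-1)^2·(-1)^1 = -1.
v=23: a=23^1·(≡21), b=23^1·(≡17) mod 23; (21|23)=-1, (17|23)=-1; (−1)^{1·1·11}·(-1)^1·(-1)^1 = -1.
v=7: a=7^0·(≡6), b=7^-2·(≡5) mod 7; (6|7)=-1, (5|7)=-1; (−1)^{0·-2·3}·(-1)^-2·(-1)^0 = +1.
v=∞: -76245 < 0 and 759 > 0  ⇒  (a,b)_∞ = +1.
v=2: v_2(a)=4, v_2(b)=-2; units ≡ 3, 7 (mod 8); ε·ε+αω+βω = 1·1+4·0+-2·1 ≡ 1  ⇒  (a,b)_2 = -1.
(-76245, 759 / ℚ) ramifies at {2, 3, 11, 13, 17, 23}: a division algebra.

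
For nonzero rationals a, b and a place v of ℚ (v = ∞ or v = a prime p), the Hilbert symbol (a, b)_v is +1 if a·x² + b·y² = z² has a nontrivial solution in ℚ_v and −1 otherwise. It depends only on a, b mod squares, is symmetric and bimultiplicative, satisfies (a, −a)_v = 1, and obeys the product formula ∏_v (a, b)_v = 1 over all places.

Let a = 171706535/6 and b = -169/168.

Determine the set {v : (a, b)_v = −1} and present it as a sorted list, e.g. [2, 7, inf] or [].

Mod squares: a ≡ 124410, b ≡ -42. Check v ∈ {∞, 2, 3, 5, 7, 11, 13, 29}.
v=5: a=5^1·(≡2), b=5^0·(≡2) mod 5; (2|5)=-1, (2|5)=-1; (−1)^{1·0·2}·(-1)^0·(-1)^1 = -1.
v=13: a=13^3·(≡2), b=13^2·(≡1) mod 13; (2|13)=-1, (1|13)=+1; (−1)^{3·2·6}·(-1)^2·(+1)^3 = +1.
v=∞: 124410 > 0 and -42 < 0  ⇒  (a,b)_∞ = +1.
v=29: a=29^1·(≡12), b=29^0·(≡4) mod 29; (12|29)=-1, (4|29)=+1; (−1)^{1·0·14}·(-1)^0·(+1)^1 = +1.
v=3: a=3^-1·(≡1), b=3^-1·(≡1) mod 3; (1|3)=+1, (1|3)=+1; (−1)^{-1·-1·1}·(+1)^-1·(+1)^-1 = -1.
v=2: v_2(a)=-1, v_2(b)=-3; units ≡ 5, 3 (mod 8); ε·ε+αω+βω = 0·1+-1·1+-3·1 ≡ 0  ⇒  (a,b)_2 = +1.
v=7: a=7^2·(≡6), b=7^-1·(≡2) mod 7; (6|7)=-1, (2|7)=+1; (−1)^{2·-1·3}·(-1)^-1·(+1)^2 = -1.
v=11: a=11^1·(≡6), b=11^0·(≡6) mod 11; (6|11)=-1, (6|11)=-1; (−1)^{1·0·5}·(-1)^0·(-1)^1 = -1.
(124410, -42 / ℚ) ramifies at {3, 5, 7, 11}: a division algebra.

[3, 5, 7, 11]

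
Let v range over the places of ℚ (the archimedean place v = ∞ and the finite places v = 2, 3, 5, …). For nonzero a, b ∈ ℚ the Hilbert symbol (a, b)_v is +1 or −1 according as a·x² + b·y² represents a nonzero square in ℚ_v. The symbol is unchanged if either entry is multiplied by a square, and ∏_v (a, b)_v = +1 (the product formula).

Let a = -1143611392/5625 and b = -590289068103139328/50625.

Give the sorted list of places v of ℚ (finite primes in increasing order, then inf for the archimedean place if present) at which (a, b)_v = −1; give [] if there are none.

Mod squares: a ≡ -5698, b ≡ -4438742. Check v ∈ {∞, 2, 3, 5, 7, 11, 19, 37, 41}.
v=2: v_2(a)=13, v_2(b)=15; units ≡ 7, 5 (mod 8); ε·ε+αω+βω = 1·0+13·1+15·0 ≡ 1  ⇒  (a,b)_2 = -1.
v=11: a=11^1·(≡6), b=11^3·(≡10) mod 11; (6|11)=-1, (10|11)=-1; (−1)^{1·3·5}·(-1)^3·(-1)^1 = -1.
v=19: a=19^0·(≡14), b=19^1·(≡4) mod 19; (14|19)=-1, (4|19)=+1; (−1)^{0·1·9}·(-1)^1·(+1)^0 = -1.
v=37: a=37^1·(≡15), b=37^3·(≡10) mod 37; (15|37)=-1, (10|37)=+1; (−1)^{1·3·18}·(-1)^3·(+1)^1 = -1.
v=3: a=3^-2·(≡2), b=3^-4·(≡1) mod 3; (2|3)=-1, (1|3)=+1; (−1)^{-2·-4·1}·(-1)^-4·(+1)^-2 = +1.
v=7: a=7^3·(≡3), b=7^3·(≡5) mod 7; (3|7)=-1, (5|7)=-1; (−1)^{3·3·3}·(-1)^3·(-1)^3 = -1.
v=∞: -5698 < 0 and -4438742 < 0  ⇒  (a,b)_∞ = -1.
v=5: a=5^-4·(≡2), b=5^-4·(≡2) mod 5; (2|5)=-1, (2|5)=-1; (−1)^{-4·-4·2}·(-1)^-4·(-1)^-4 = +1.
v=41: a=41^0·(≡37), b=41^1·(≡24) mod 41; (37|41)=+1, (24|41)=-1; (−1)^{0·1·20}·(+1)^1·(-1)^0 = +1.
Ram(-5698, -4438742) = {2, 7, 11, 19, 37, ∞}; no ℚ_2-point on the conic.

[2, 7, 11, 19, 37, inf]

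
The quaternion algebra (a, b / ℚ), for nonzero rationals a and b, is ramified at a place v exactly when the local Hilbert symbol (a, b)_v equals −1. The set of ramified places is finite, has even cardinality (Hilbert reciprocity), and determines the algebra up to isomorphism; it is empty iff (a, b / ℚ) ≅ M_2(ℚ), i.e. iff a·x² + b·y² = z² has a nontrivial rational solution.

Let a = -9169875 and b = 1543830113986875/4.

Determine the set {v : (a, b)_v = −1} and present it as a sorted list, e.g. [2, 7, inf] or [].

[3, 11, 17, 19]

Mod squares: a ≡ -40755, b ≡ 51. Check v ∈ {∞, 2, 3, 5, 11, 13, 17, 19}.
v=17: a=17^0·(≡10), b=17^1·(≡10) mod 17; (10|17)=-1, (10|17)=-1; (−1)^{0·1·8}·(-1)^1·(-1)^0 = -1.
v=19: a=19^1·(≡13), b=19^2·(≡14) mod 19; (13|19)=-1, (14|19)=-1; (−1)^{1·2·9}·(-1)^2·(-1)^1 = -1.
v=∞: -40755 < 0 and 51 > 0  ⇒  (a,b)_∞ = +1.
v=5: a=5^3·(≡1), b=5^4·(≡1) mod 5; (1|5)=+1, (1|5)=+1; (−1)^{3·4·2}·(+1)^4·(+1)^3 = +1.
v=13: a=13^1·(≡5), b=13^2·(≡1) mod 13; (5|13)=-1, (1|13)=+1; (−1)^{1·2·6}·(-1)^2·(+1)^1 = +1.
v=2: v_2(a)=0, v_2(b)=-2; units ≡ 5, 3 (mod 8); ε·ε+αω+βω = 0·1+0·1+-2·1 ≡ 0  ⇒  (a,b)_2 = +1.
v=11: a=11^1·(≡10), b=11^2·(≡8) mod 11; (10|11)=-1, (8|11)=-1; (−1)^{1·2·5}·(-1)^2·(-1)^1 = -1.
v=3: a=3^3·(≡2), b=3^9·(≡2) mod 3; (2|3)=-1, (2|3)=-1; (−1)^{3·9·1}·(-1)^9·(-1)^3 = -1.
|Ram(-40755, 51)| = 4, even; anisotropic at {3, 11, 17, 19}.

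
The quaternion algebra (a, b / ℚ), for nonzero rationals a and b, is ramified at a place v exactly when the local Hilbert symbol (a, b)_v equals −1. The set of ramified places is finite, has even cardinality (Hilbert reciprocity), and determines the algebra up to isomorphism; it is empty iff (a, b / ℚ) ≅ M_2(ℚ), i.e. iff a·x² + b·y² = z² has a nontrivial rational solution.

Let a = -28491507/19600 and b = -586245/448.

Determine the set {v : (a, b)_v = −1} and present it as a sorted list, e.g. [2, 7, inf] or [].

[5, 7, 17, inf]

Mod squares: a ≡ -323, b ≡ -33915. Check v ∈ {∞, 2, 3, 5, 7, 11, 17, 19}.
v=11: a=11^2·(≡6), b=11^2·(≡9) mod 11; (6|11)=-1, (9|11)=+1; (−1)^{2·2·5}·(-1)^2·(+1)^2 = +1.
v=5: a=5^-2·(≡2), b=5^1·(≡2) mod 5; (2|5)=-1, (2|5)=-1; (−1)^{-2·1·2}·(-1)^1·(-1)^-2 = -1.
v=∞: -323 < 0 and -33915 < 0  ⇒  (a,b)_∞ = -1.
v=3: a=3^6·(≡1), b=3^1·(≡2) mod 3; (1|3)=+1, (2|3)=-1; (−1)^{6·1·1}·(+1)^1·(-1)^6 = +1.
v=17: a=17^1·(≡9), b=17^1·(≡7) mod 17; (9|17)=+1, (7|17)=-1; (−1)^{1·1·8}·(+1)^1·(-1)^1 = -1.
v=2: v_2(a)=-4, v_2(b)=-6; units ≡ 5, 5 (mod 8); ε·ε+αω+βω = 0·0+-4·1+-6·1 ≡ 0  ⇒  (a,b)_2 = +1.
v=19: a=19^1·(≡2), b=19^1·(≡7) mod 19; (2|19)=-1, (7|19)=+1; (−1)^{1·1·9}·(-1)^1·(+1)^1 = +1.
v=7: a=7^-2·(≡5), b=7^-1·(≡5) mod 7; (5|7)=-1, (5|7)=-1; (−1)^{-2·-1·3}·(-1)^-1·(-1)^-2 = -1.
|Ram(-323, -33915)| = 4, even; anisotropic at {5, 7, 17, ∞}.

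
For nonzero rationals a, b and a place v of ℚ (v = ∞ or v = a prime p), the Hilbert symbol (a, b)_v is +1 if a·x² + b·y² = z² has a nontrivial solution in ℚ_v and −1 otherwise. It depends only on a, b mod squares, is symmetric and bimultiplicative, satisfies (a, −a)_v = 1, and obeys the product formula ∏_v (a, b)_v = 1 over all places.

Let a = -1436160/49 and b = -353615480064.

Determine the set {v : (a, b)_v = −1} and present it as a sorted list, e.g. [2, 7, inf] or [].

[11, 17, 19, inf]

Mod squares: a ≡ -5610, b ≡ -4389. Check v ∈ {∞, 2, 3, 5, 7, 11, 17, 19}.
v=5: a=5^1·(≡2), b=5^0·(≡1) mod 5; (2|5)=-1, (1|5)=+1; (−1)^{1·0·2}·(-1)^0·(+1)^1 = +1.
v=17: a=17^1·(≡12), b=17^2·(≡14) mod 17; (12|17)=-1, (14|17)=-1; (−1)^{1·2·8}·(-1)^2·(-1)^1 = -1.
v=11: a=11^1·(≡2), b=11^3·(≡10) mod 11; (2|11)=-1, (10|11)=-1; (−1)^{1·3·5}·(-1)^3·(-1)^1 = -1.
v=∞: -5610 < 0 and -4389 < 0  ⇒  (a,b)_∞ = -1.
v=3: a=3^1·(≡2), b=3^3·(≡1) mod 3; (2|3)=-1, (1|3)=+1; (−1)^{1·3·1}·(-1)^3·(+1)^1 = +1.
v=19: a=19^0·(≡8), b=19^1·(≡17) mod 19; (8|19)=-1, (17|19)=+1; (−1)^{0·1·9}·(-1)^1·(+1)^0 = -1.
v=2: v_2(a)=9, v_2(b)=8; units ≡ 3, 3 (mod 8); ε·ε+αω+βω = 1·1+9·1+8·1 ≡ 0  ⇒  (a,b)_2 = +1.
v=7: a=7^-2·(≡2), b=7^1·(≡5) mod 7; (2|7)=+1, (5|7)=-1; (−1)^{-2·1·3}·(+1)^1·(-1)^-2 = +1.
|Ram(-5610, -4389)| = 4, even; anisotropic at {11, 17, 19, ∞}.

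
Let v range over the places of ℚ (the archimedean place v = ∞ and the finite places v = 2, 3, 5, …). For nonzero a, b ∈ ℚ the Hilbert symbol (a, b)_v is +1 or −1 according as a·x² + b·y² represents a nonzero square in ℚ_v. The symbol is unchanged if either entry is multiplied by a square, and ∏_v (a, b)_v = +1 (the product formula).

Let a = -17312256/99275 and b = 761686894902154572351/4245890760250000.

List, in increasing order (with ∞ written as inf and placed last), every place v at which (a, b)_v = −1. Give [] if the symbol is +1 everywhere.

(a, b) ≡ (-286, 231) mod (ℚ^×)²; places V = {2, 3, 5, 7, 11, 13, 17, 19, ∞}.
(a,b)_2: α=9, β=-4; u≡1, v≡7 (mod 8); ε(u)ε(v)=0·1, αω(v)=9·0, βω(u)=-4·0; sum ≡ 0  ⇒  +1.
(a,b)_7: α=0, u≡4; β=1, v≡3 (mod 7); (4|7)=+1, (3|7)=-1; sign (−1)^0·+1^1·-1^0 = +1.
(a,b)_13: α=1, u≡3; β=4, v≡3 (mod 13); (3|13)=+1, (3|13)=+1; sign (−1)^0·+1^4·+1^1 = +1.
(a,b)_19: α=-2, u≡14; β=-8, v≡3 (mod 19); (14|19)=-1, (3|19)=-1; sign (−1)^0·-1^-8·-1^-2 = +1.
(a,b)_17: α=2, u≡6; β=6, v≡7 (mod 17); (6|17)=-1, (7|17)=-1; sign (−1)^0·-1^6·-1^2 = +1.
(a,b)_∞: sgn(-286)=−, sgn(231)=+, so +1.
(a,b)_3: α=2, u≡2; β=15, v≡2 (mod 3); (2|3)=-1, (2|3)=-1; sign (−1)^0·-1^15·-1^2 = -1.
(a,b)_11: α=-1, u≡10; β=1, v≡8 (mod 11); (10|11)=-1, (8|11)=-1; sign (−1)^1·-1^1·-1^-1 = -1.
(a,b)_5: α=-2, u≡4; β=-6, v≡1 (mod 5); (4|5)=+1, (1|5)=+1; sign (−1)^0·+1^-6·+1^-2 = +1.
Ram(-286, 231) = {3, 11}; no ℚ_3-point on the conic.

[3, 11]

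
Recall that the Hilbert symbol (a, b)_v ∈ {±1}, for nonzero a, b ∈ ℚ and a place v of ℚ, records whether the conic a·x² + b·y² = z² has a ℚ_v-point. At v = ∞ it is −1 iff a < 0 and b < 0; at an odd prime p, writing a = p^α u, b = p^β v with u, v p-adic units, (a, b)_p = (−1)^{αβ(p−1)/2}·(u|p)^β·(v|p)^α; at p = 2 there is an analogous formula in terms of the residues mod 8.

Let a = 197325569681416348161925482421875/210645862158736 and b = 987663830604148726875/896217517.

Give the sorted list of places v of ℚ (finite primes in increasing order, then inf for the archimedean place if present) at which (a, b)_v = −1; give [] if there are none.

[2, 11]

(a, b) ≡ (35, 2431) mod (ℚ^×)²; places V = {2, 3, 5, 7, 11, 13, 17, 19, 23, ∞}.
(a,b)_3: α=10, u≡2; β=10, v≡1 (mod 3); (2|3)=-1, (1|3)=+1; sign (−1)^0·-1^10·+1^10 = +1.
(a,b)_13: α=2, u≡9; β=-1, v≡5 (mod 13); (9|13)=+1, (5|13)=-1; sign (−1)^0·+1^-1·-1^2 = +1.
(a,b)_19: α=-6, u≡7; β=-4, v≡12 (mod 19); (7|19)=+1, (12|19)=-1; sign (−1)^0·+1^-4·-1^-6 = +1.
(a,b)_11: α=4, u≡7; β=3, v≡1 (mod 11); (7|11)=-1, (1|11)=+1; sign (−1)^0·-1^3·+1^4 = -1.
(a,b)_7: α=3, u≡5; β=2, v≡4 (mod 7); (5|7)=-1, (4|7)=+1; sign (−1)^0·-1^2·+1^3 = +1.
(a,b)_17: α=10, u≡13; β=7, v≡6 (mod 17); (13|17)=+1, (6|17)=-1; sign (−1)^0·+1^7·-1^10 = +1.
(a,b)_5: α=9, u≡2; β=4, v≡4 (mod 5); (2|5)=-1, (4|5)=+1; sign (−1)^0·-1^4·+1^9 = +1.
(a,b)_2: α=-4, β=0; u≡3, v≡7 (mod 8); ε(u)ε(v)=1·1, αω(v)=-4·0, βω(u)=0·1; sum ≡ 1  ⇒  -1.
(a,b)_23: α=-4, u≡12; β=-2, v≡8 (mod 23); (12|23)=+1, (8|23)=+1; sign (−1)^0·+1^-2·+1^-4 = +1.
(a,b)_∞: sgn(35)=+, sgn(2431)=+, so +1.
Ram(35, 2431) = {2, 11}; no ℚ_2-point on the conic.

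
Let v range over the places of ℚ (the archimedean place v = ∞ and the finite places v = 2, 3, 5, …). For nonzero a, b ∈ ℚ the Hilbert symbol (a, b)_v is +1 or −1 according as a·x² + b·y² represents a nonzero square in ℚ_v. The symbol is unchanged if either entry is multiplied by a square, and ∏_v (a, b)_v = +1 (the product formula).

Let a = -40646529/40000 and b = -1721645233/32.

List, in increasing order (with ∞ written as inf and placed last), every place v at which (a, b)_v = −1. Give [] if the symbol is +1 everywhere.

(a, b) ≡ (-209, -580754) mod (ℚ^×)²; places V = {2, 3, 5, 7, 11, 17, 19, 29, 31, ∞}.
(a,b)_∞: sgn(-209)=−, sgn(-580754)=−, so -1.
(a,b)_3: α=4, u≡1; β=0, v≡1 (mod 3); (1|3)=+1, (1|3)=+1; sign (−1)^0·+1^0·+1^4 = +1.
(a,b)_2: α=-6, β=-5; u≡7, v≡7 (mod 8); ε(u)ε(v)=1·1, αω(v)=-6·0, βω(u)=-5·0; sum ≡ 1  ⇒  -1.
(a,b)_17: α=0, u≡5; β=1, v≡8 (mod 17); (5|17)=-1, (8|17)=+1; sign (−1)^0·-1^1·+1^0 = -1.
(a,b)_11: α=1, u≡9; β=2, v≡6 (mod 11); (9|11)=+1, (6|11)=-1; sign (−1)^0·+1^2·-1^1 = -1.
(a,b)_7: α=4, u≡2; β=2, v≡2 (mod 7); (2|7)=+1, (2|7)=+1; sign (−1)^0·+1^2·+1^4 = +1.
(a,b)_29: α=0, u≡5; β=1, v≡4 (mod 29); (5|29)=+1, (4|29)=+1; sign (−1)^0·+1^1·+1^0 = +1.
(a,b)_19: α=1, u≡18; β=1, v≡17 (mod 19); (18|19)=-1, (17|19)=+1; sign (−1)^1·-1^1·+1^1 = +1.
(a,b)_31: α=0, u≡2; β=1, v≡22 (mod 31); (2|31)=+1, (22|31)=-1; sign (−1)^0·+1^1·-1^0 = +1.
(a,b)_5: α=-4, u≡4; β=0, v≡1 (mod 5); (4|5)=+1, (1|5)=+1; sign (−1)^0·+1^0·+1^-4 = +1.
|Ram(-209, -580754)| = 4, even; anisotropic at {2, 11, 17, ∞}.

[2, 11, 17, inf]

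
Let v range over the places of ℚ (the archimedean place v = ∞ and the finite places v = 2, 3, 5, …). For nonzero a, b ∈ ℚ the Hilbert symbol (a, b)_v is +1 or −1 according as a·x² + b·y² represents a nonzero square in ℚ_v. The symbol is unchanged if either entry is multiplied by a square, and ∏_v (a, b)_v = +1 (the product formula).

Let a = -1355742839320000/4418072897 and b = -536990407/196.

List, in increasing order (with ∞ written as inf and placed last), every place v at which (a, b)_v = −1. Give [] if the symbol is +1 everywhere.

[19, 29, 43, inf]

(a, b) ≡ (-342766631, -319447) mod (ℚ^×)²; places V = {2, 5, 7, 17, 19, 23, 29, 37, 41, 43, 47, ∞}.
(a,b)_37: α=1, u≡17; β=0, v≡16 (mod 37); (17|37)=-1, (16|37)=+1; sign (−1)^0·-1^0·+1^1 = +1.
(a,b)_43: α=1, u≡40; β=1, v≡16 (mod 43); (40|43)=+1, (16|43)=+1; sign (−1)^1·+1^1·+1^1 = -1.
(a,b)_41: α=2, u≡14; β=2, v≡20 (mod 41); (14|41)=-1, (20|41)=+1; sign (−1)^0·-1^2·+1^2 = +1.
(a,b)_47: α=-2, u≡23; β=0, v≡7 (mod 47); (23|47)=-1, (7|47)=+1; sign (−1)^0·-1^0·+1^-2 = +1.
(a,b)_7: α=-6, u≡6; β=-2, v≡3 (mod 7); (6|7)=-1, (3|7)=-1; sign (−1)^0·-1^-2·-1^-6 = +1.
(a,b)_23: α=1, u≡22; β=1, v≡12 (mod 23); (22|23)=-1, (12|23)=+1; sign (−1)^1·-1^1·+1^1 = +1.
(a,b)_17: α=-1, u≡14; β=1, v≡7 (mod 17); (14|17)=-1, (7|17)=-1; sign (−1)^0·-1^1·-1^-1 = +1.
(a,b)_2: α=6, β=-2; u≡1, v≡1 (mod 8); ε(u)ε(v)=0·0, αω(v)=6·0, βω(u)=-2·0; sum ≡ 0  ⇒  +1.
(a,b)_∞: sgn(-342766631)=−, sgn(-319447)=−, so -1.
(a,b)_29: α=1, u≡20; β=0, v≡19 (mod 29); (20|29)=+1, (19|29)=-1; sign (−1)^0·+1^0·-1^1 = -1.
(a,b)_5: α=4, u≡4; β=0, v≡3 (mod 5); (4|5)=+1, (3|5)=-1; sign (−1)^0·+1^0·-1^4 = +1.
(a,b)_19: α=1, u≡12; β=1, v≡3 (mod 19); (12|19)=-1, (3|19)=-1; sign (−1)^1·-1^1·-1^1 = -1.
|Ram(-342766631, -319447)| = 4, even; anisotropic at {19, 29, 43, ∞}.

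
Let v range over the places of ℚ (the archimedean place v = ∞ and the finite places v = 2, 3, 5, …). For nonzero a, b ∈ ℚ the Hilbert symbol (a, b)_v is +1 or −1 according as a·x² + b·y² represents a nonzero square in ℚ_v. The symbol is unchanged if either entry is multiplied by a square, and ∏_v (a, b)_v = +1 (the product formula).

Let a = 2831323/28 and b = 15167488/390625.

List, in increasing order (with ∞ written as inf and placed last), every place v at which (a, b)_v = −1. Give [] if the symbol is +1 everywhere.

Mod squares: a ≡ 54901, b ≡ 7. Check v ∈ {∞, 2, 5, 7, 11, 19, 23, 31}.
v=19: a=19^2·(≡8), b=19^0·(≡4) mod 19; (8|19)=-1, (4|19)=+1; (−1)^{2·0·9}·(-1)^0·(+1)^2 = +1.
v=23: a=23^1·(≡1), b=23^2·(≡21) mod 23; (1|23)=+1, (21|23)=-1; (−1)^{1·2·11}·(+1)^2·(-1)^1 = -1.
v=2: v_2(a)=-2, v_2(b)=12; units ≡ 5, 7 (mod 8); ε·ε+αω+βω = 0·1+-2·0+12·1 ≡ 0  ⇒  (a,b)_2 = +1.
v=7: a=7^-1·(≡3), b=7^1·(≡1) mod 7; (3|7)=-1, (1|7)=+1; (−1)^{-1·1·3}·(-1)^1·(+1)^-1 = +1.
v=11: a=11^1·(≡8), b=11^0·(≡7) mod 11; (8|11)=-1, (7|11)=-1; (−1)^{1·0·5}·(-1)^0·(-1)^1 = -1.
v=∞: 54901 > 0 and 7 > 0  ⇒  (a,b)_∞ = +1.
v=31: a=31^1·(≡8), b=31^0·(≡1) mod 31; (8|31)=+1, (1|31)=+1; (−1)^{1·0·15}·(+1)^0·(+1)^1 = +1.
v=5: a=5^0·(≡1), b=5^-8·(≡3) mod 5; (1|5)=+1, (3|5)=-1; (−1)^{0·-8·2}·(+1)^-8·(-1)^0 = +1.
|Ram(54901, 7)| = 2, even; anisotropic at {11, 23}.

[11, 23]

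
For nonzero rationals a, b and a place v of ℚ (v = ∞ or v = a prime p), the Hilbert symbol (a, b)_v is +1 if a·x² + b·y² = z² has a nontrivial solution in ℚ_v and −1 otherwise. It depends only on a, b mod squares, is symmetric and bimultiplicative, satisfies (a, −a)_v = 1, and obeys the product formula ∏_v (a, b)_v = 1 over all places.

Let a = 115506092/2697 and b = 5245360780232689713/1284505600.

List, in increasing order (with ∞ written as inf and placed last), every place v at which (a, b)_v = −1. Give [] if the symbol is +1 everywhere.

[3, 31]

(a, b) ≡ (871131, 690897) mod (ℚ^×)²; places V = {2, 3, 5, 7, 13, 17, 19, 23, 29, 31, ∞}.
(a,b)_7: α=0, u≡1; β=-2, v≡1 (mod 7); (1|7)=+1, (1|7)=+1; sign (−1)^0·+1^-2·+1^0 = +1.
(a,b)_5: α=0, u≡1; β=-2, v≡2 (mod 5); (1|5)=+1, (2|5)=-1; sign (−1)^0·+1^-2·-1^0 = +1.
(a,b)_23: α=2, u≡13; β=3, v≡12 (mod 23); (13|23)=+1, (12|23)=+1; sign (−1)^0·+1^3·+1^2 = +1.
(a,b)_13: α=2, u≡1; β=0, v≡12 (mod 13); (1|13)=+1, (12|13)=+1; sign (−1)^0·+1^0·+1^2 = +1.
(a,b)_∞: sgn(871131)=+, sgn(690897)=+, so +1.
(a,b)_3: α=-1, u≡1; β=11, v≡1 (mod 3); (1|3)=+1, (1|3)=+1; sign (−1)^1·+1^11·+1^-1 = -1.
(a,b)_19: α=1, u≡10; β=1, v≡4 (mod 19); (10|19)=-1, (4|19)=+1; sign (−1)^1·-1^1·+1^1 = +1.
(a,b)_31: α=-1, u≡26; β=1, v≡29 (mod 31); (26|31)=-1, (29|31)=-1; sign (−1)^1·-1^1·-1^-1 = -1.
(a,b)_2: α=2, β=-20; u≡3, v≡1 (mod 8); ε(u)ε(v)=1·0, αω(v)=2·0, βω(u)=-20·1; sum ≡ 0  ⇒  +1.
(a,b)_29: α=-1, u≡13; β=2, v≡25 (mod 29); (13|29)=+1, (25|29)=+1; sign (−1)^0·+1^2·+1^-1 = +1.
(a,b)_17: α=1, u≡14; β=3, v≡3 (mod 17); (14|17)=-1, (3|17)=-1; sign (−1)^0·-1^3·-1^1 = +1.
Ram(871131, 690897) = {3, 31}; no ℚ_3-point on the conic.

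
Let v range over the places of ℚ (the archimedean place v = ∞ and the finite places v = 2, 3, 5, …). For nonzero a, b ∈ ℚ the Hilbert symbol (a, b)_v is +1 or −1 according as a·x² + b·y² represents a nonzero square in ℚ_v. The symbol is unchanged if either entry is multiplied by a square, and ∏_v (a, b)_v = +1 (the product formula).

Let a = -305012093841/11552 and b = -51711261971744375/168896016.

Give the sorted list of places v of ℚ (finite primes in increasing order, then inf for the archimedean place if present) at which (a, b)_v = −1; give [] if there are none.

Mod squares: a ≡ -2, b ≡ -119. Check v ∈ {∞, 2, 3, 5, 7, 11, 13, 17, 19}.
v=3: a=3^2·(≡1), b=3^-4·(≡1) mod 3; (1|3)=+1, (1|3)=+1; (−1)^{2·-4·1}·(+1)^-4·(+1)^2 = +1.
v=17: a=17^4·(≡4), b=17^3·(≡7) mod 17; (4|17)=+1, (7|17)=-1; (−1)^{4·3·8}·(+1)^3·(-1)^4 = +1.
v=∞: -2 < 0 and -119 < 0  ⇒  (a,b)_∞ = -1.
v=5: a=5^0·(≡2), b=5^4·(≡4) mod 5; (2|5)=-1, (4|5)=+1; (−1)^{0·4·2}·(-1)^4·(+1)^0 = +1.
v=19: a=19^-2·(≡6), b=19^-4·(≡12) mod 19; (6|19)=+1, (12|19)=-1; (−1)^{-2·-4·9}·(+1)^-4·(-1)^-2 = +1.
v=2: v_2(a)=-5, v_2(b)=-4; units ≡ 7, 1 (mod 8); ε·ε+αω+βω = 1·0+-5·0+-4·0 ≡ 0  ⇒  (a,b)_2 = +1.
v=7: a=7^4·(≡3), b=7^7·(≡2) mod 7; (3|7)=-1, (2|7)=+1; (−1)^{4·7·3}·(-1)^7·(+1)^4 = -1.
v=13: a=13^2·(≡8), b=13^2·(≡8) mod 13; (8|13)=-1, (8|13)=-1; (−1)^{2·2·6}·(-1)^2·(-1)^2 = +1.
v=11: a=11^0·(≡9), b=11^2·(≡2) mod 11; (9|11)=+1, (2|11)=-1; (−1)^{0·2·5}·(+1)^2·(-1)^0 = +1.
|Ram(-2, -119)| = 2, even; anisotropic at {7, ∞}.

[7, inf]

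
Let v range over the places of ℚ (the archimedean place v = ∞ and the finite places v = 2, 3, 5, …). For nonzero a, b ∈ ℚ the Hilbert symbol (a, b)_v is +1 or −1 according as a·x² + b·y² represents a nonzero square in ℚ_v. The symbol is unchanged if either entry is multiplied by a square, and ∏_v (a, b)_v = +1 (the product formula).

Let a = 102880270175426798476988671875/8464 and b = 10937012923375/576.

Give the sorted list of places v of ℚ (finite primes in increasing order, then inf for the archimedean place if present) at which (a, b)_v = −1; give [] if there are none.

Mod squares: a ≡ 54131, b ≡ 30893335. Check v ∈ {∞, 2, 3, 5, 7, 11, 17, 19, 23, 37, 47}.
v=2: v_2(a)=-4, v_2(b)=-6; units ≡ 3, 7 (mod 8); ε·ε+αω+βω = 1·1+-4·0+-6·1 ≡ 1  ⇒  (a,b)_2 = -1.
v=23: a=23^-2·(≡9), b=23^0·(≡7) mod 23; (9|23)=+1, (7|23)=-1; (−1)^{-2·0·11}·(+1)^0·(-1)^-2 = +1.
v=47: a=47^2·(≡9), b=47^1·(≡41) mod 47; (9|47)=+1, (41|47)=-1; (−1)^{2·1·23}·(+1)^1·(-1)^2 = +1.
v=∞: 54131 > 0 and 30893335 > 0  ⇒  (a,b)_∞ = +1.
v=7: a=7^3·(≡5), b=7^2·(≡2) mod 7; (5|7)=-1, (2|7)=+1; (−1)^{3·2·3}·(-1)^2·(+1)^3 = +1.
v=11: a=11^3·(≡4), b=11^1·(≡5) mod 11; (4|11)=+1, (5|11)=+1; (−1)^{3·1·5}·(+1)^1·(+1)^3 = -1.
v=17: a=17^4·(≡6), b=17^3·(≡14) mod 17; (6|17)=-1, (14|17)=-1; (−1)^{4·3·8}·(-1)^3·(-1)^4 = -1.
v=19: a=19^3·(≡3), b=19^1·(≡12) mod 19; (3|19)=-1, (12|19)=-1; (−1)^{3·1·9}·(-1)^1·(-1)^3 = -1.
v=5: a=5^8·(≡4), b=5^3·(≡2) mod 5; (4|5)=+1, (2|5)=-1; (−1)^{8·3·2}·(+1)^3·(-1)^8 = +1.
v=37: a=37^3·(≡24), b=37^1·(≡32) mod 37; (24|37)=-1, (32|37)=-1; (−1)^{3·1·18}·(-1)^1·(-1)^3 = +1.
v=3: a=3^2·(≡2), b=3^-2·(≡1) mod 3; (2|3)=-1, (1|3)=+1; (−1)^{2·-2·1}·(-1)^-2·(+1)^2 = +1.
Ram(54131, 30893335) = {2, 11, 17, 19}; no ℚ_2-point on the conic.

[2, 11, 17, 19]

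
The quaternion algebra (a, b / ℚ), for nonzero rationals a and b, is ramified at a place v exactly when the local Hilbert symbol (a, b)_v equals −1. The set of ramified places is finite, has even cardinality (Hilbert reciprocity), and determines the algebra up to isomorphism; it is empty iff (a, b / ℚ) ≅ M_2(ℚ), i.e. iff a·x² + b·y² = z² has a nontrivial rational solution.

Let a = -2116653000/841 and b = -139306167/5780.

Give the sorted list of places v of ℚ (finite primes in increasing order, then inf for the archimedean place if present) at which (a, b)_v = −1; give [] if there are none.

[2, 3, 5, 7, 13, inf]

(a, b) ≡ (-3570, -715) mod (ℚ^×)²; places V = {2, 3, 5, 7, 11, 13, 17, 29, 47, ∞}.
(a,b)_13: α=0, u≡5; β=1, v≡10 (mod 13); (5|13)=-1, (10|13)=+1; sign (−1)^0·-1^1·+1^0 = -1.
(a,b)_5: α=3, u≡1; β=-1, v≡3 (mod 5); (1|5)=+1, (3|5)=-1; sign (−1)^0·+1^-1·-1^3 = -1.
(a,b)_∞: sgn(-3570)=−, sgn(-715)=−, so -1.
(a,b)_47: α=0, u≡2; β=2, v≡36 (mod 47); (2|47)=+1, (36|47)=+1; sign (−1)^0·+1^2·+1^0 = +1.
(a,b)_2: α=3, β=-2; u≡7, v≡5 (mod 8); ε(u)ε(v)=1·0, αω(v)=3·1, βω(u)=-2·0; sum ≡ 1  ⇒  -1.
(a,b)_7: α=3, u≡4; β=2, v≡5 (mod 7); (4|7)=+1, (5|7)=-1; sign (−1)^0·+1^2·-1^3 = -1.
(a,b)_3: α=1, u≡1; β=2, v≡2 (mod 3); (1|3)=+1, (2|3)=-1; sign (−1)^0·+1^2·-1^1 = -1.
(a,b)_11: α=2, u≡5; β=1, v≡3 (mod 11); (5|11)=+1, (3|11)=+1; sign (−1)^0·+1^1·+1^2 = +1.
(a,b)_29: α=-2, u≡15; β=0, v≡26 (mod 29); (15|29)=-1, (26|29)=-1; sign (−1)^0·-1^0·-1^-2 = +1.
(a,b)_17: α=1, u≡11; β=-2, v≡9 (mod 17); (11|17)=-1, (9|17)=+1; sign (−1)^0·-1^-2·+1^1 = +1.
(-3570, -715 / ℚ) ramifies at {2, 3, 5, 7, 13, ∞}: a division algebra.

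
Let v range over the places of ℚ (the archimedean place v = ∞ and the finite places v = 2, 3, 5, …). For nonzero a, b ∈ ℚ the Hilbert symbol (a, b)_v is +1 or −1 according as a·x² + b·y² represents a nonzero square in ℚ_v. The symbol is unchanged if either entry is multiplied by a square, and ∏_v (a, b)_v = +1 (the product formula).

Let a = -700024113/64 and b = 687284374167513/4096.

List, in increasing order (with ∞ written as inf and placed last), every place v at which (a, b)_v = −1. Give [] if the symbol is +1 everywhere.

[]

Mod squares: a ≡ -17, b ≡ 713. Check v ∈ {∞, 2, 3, 17, 23, 31}.
v=3: a=3^4·(≡1), b=3^8·(≡2) mod 3; (1|3)=+1, (2|3)=-1; (−1)^{4·8·1}·(+1)^8·(-1)^4 = +1.
v=23: a=23^2·(≡3), b=23^3·(≡4) mod 23; (3|23)=+1, (4|23)=+1; (−1)^{2·3·11}·(+1)^3·(+1)^2 = +1.
v=31: a=31^2·(≡18), b=31^3·(≡6) mod 31; (18|31)=+1, (6|31)=-1; (−1)^{2·3·15}·(+1)^3·(-1)^2 = +1.
v=17: a=17^1·(≡16), b=17^2·(≡16) mod 17; (16|17)=+1, (16|17)=+1; (−1)^{1·2·8}·(+1)^2·(+1)^1 = +1.
v=2: v_2(a)=-6, v_2(b)=-12; units ≡ 7, 1 (mod 8); ε·ε+αω+βω = 1·0+-6·0+-12·0 ≡ 0  ⇒  (a,b)_2 = +1.
v=∞: -17 < 0 and 713 > 0  ⇒  (a,b)_∞ = +1.
Ram(a, b) = ∅: the form -17·x² + 713·y² − z² is isotropic over every ℚ_v, so by Hasse–Minkowski it is isotropic over ℚ.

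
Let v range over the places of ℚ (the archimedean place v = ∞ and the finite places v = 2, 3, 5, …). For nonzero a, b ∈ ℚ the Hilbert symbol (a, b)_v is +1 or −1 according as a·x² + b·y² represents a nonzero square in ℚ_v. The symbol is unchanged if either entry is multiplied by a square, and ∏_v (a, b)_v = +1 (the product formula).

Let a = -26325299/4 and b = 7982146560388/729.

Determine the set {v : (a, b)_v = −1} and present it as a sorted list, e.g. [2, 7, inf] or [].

(a, b) ≡ (-11, 17017) mod (ℚ^×)²; places V = {2, 3, 7, 11, 13, 17, ∞}.
(a,b)_17: α=2, u≡3; β=3, v≡1 (mod 17); (3|17)=-1, (1|17)=+1; sign (−1)^0·-1^3·+1^2 = -1.
(a,b)_13: α=2, u≡2; β=3, v≡10 (mod 13); (2|13)=-1, (10|13)=+1; sign (−1)^0·-1^3·+1^2 = -1.
(a,b)_∞: sgn(-11)=−, sgn(17017)=+, so +1.
(a,b)_11: α=1, u≡7; β=1, v≡6 (mod 11); (7|11)=-1, (6|11)=-1; sign (−1)^1·-1^1·-1^1 = -1.
(a,b)_3: α=0, u≡1; β=-6, v≡1 (mod 3); (1|3)=+1, (1|3)=+1; sign (−1)^0·+1^-6·+1^0 = +1.
(a,b)_7: α=2, u≡5; β=5, v≡2 (mod 7); (5|7)=-1, (2|7)=+1; sign (−1)^0·-1^5·+1^2 = -1.
(a,b)_2: α=-2, β=2; u≡5, v≡1 (mod 8); ε(u)ε(v)=0·0, αω(v)=-2·0, βω(u)=2·1; sum ≡ 0  ⇒  +1.
(-11, 17017 / ℚ) ramifies at {7, 11, 13, 17}: a division algebra.

[7, 11, 13, 17]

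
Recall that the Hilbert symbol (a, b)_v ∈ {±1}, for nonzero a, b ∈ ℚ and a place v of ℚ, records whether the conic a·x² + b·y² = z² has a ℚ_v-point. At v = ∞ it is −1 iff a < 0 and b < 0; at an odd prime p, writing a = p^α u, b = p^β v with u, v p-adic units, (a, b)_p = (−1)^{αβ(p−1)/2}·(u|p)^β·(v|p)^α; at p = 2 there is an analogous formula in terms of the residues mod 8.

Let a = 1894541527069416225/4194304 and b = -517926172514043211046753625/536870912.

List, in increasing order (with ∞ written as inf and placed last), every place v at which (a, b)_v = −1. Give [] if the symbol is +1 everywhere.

(a, b) ≡ (4641, -13090) mod (ℚ^×)²; places V = {2, 3, 5, 7, 11, 13, 17, ∞}.
(a,b)_17: α=3, u≡1; β=5, v≡6 (mod 17); (1|17)=+1, (6|17)=-1; sign (−1)^0·+1^5·-1^3 = -1.
(a,b)_11: α=2, u≡7; β=3, v≡9 (mod 11); (7|11)=-1, (9|11)=+1; sign (−1)^0·-1^3·+1^2 = -1.
(a,b)_3: α=5, u≡2; β=8, v≡2 (mod 3); (2|3)=-1, (2|3)=-1; sign (−1)^0·-1^8·-1^5 = -1.
(a,b)_7: α=9, u≡6; β=11, v≡6 (mod 7); (6|7)=-1, (6|7)=-1; sign (−1)^1·-1^11·-1^9 = -1.
(a,b)_13: α=1, u≡8; β=2, v≡9 (mod 13); (8|13)=-1, (9|13)=+1; sign (−1)^0·-1^2·+1^1 = +1.
(a,b)_5: α=2, u≡1; β=3, v≡3 (mod 5); (1|5)=+1, (3|5)=-1; sign (−1)^0·+1^3·-1^2 = +1.
(a,b)_2: α=-22, β=-29; u≡1, v≡7 (mod 8); ε(u)ε(v)=0·1, αω(v)=-22·0, βω(u)=-29·0; sum ≡ 0  ⇒  +1.
(a,b)_∞: sgn(4641)=+, sgn(-13090)=−, so +1.
Ram(4641, -13090) = {3, 7, 11, 17}; no ℚ_3-point on the conic.

[3, 7, 11, 17]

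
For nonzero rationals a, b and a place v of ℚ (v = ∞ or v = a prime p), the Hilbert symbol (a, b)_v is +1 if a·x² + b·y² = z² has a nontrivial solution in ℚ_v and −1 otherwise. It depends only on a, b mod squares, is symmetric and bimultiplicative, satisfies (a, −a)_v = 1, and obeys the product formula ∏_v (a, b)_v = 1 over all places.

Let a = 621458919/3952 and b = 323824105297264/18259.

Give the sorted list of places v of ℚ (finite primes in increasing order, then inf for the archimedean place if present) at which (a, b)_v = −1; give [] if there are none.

[13, 17, 19, 43]

Mod squares: a ≡ 12458433, b ≡ 7429. Check v ∈ {∞, 2, 3, 11, 13, 17, 19, 23, 31, 37, 43}.
v=37: a=37^2·(≡32), b=37^2·(≡2) mod 37; (32|37)=-1, (2|37)=-1; (−1)^{2·2·18}·(-1)^2·(-1)^2 = +1.
v=19: a=19^-1·(≡16), b=19^-1·(≡5) mod 19; (16|19)=+1, (5|19)=+1; (−1)^{-1·-1·9}·(+1)^-1·(+1)^-1 = -1.
v=17: a=17^1·(≡4), b=17^1·(≡10) mod 17; (4|17)=+1, (10|17)=-1; (−1)^{1·1·8}·(+1)^1·(-1)^1 = -1.
v=31: a=31^0·(≡6), b=31^-2·(≡8) mod 31; (6|31)=-1, (8|31)=+1; (−1)^{0·-2·15}·(-1)^-2·(+1)^0 = +1.
v=∞: 12458433 > 0 and 7429 > 0  ⇒  (a,b)_∞ = +1.
v=43: a=43^1·(≡17), b=43^2·(≡27) mod 43; (17|43)=+1, (27|43)=-1; (−1)^{1·2·21}·(+1)^2·(-1)^1 = -1.
v=23: a=23^1·(≡14), b=23^1·(≡12) mod 23; (14|23)=-1, (12|23)=+1; (−1)^{1·1·11}·(-1)^1·(+1)^1 = +1.
v=3: a=3^3·(≡1), b=3^0·(≡1) mod 3; (1|3)=+1, (1|3)=+1; (−1)^{3·0·1}·(+1)^0·(+1)^3 = +1.
v=2: v_2(a)=-4, v_2(b)=4; units ≡ 1, 5 (mod 8); ε·ε+αω+βω = 0·0+-4·1+4·0 ≡ 0  ⇒  (a,b)_2 = +1.
v=11: a=11^0·(≡5), b=11^2·(≡5) mod 11; (5|11)=+1, (5|11)=+1; (−1)^{0·2·5}·(+1)^2·(+1)^0 = +1.
v=13: a=13^-1·(≡11), b=13^2·(≡2) mod 13; (11|13)=-1, (2|13)=-1; (−1)^{-1·2·6}·(-1)^2·(-1)^-1 = -1.
(12458433, 7429 / ℚ) ramifies at {13, 17, 19, 43}: a division algebra.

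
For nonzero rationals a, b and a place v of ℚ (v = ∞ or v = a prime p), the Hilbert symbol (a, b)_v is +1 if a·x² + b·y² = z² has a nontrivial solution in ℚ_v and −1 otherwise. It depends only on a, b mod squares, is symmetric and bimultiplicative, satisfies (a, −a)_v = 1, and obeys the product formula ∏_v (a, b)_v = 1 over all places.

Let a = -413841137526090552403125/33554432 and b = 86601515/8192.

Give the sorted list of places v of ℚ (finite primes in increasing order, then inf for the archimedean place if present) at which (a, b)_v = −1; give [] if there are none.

[2, 5, 7, 13]

(a, b) ≡ (-10010, 70) mod (ℚ^×)²; places V = {2, 3, 5, 7, 11, 13, ∞}.
(a,b)_3: α=2, u≡1; β=0, v≡1 (mod 3); (1|3)=+1, (1|3)=+1; sign (−1)^0·+1^0·+1^2 = +1.
(a,b)_11: α=9, u≡9; β=4, v≡1 (mod 11); (9|11)=+1, (1|11)=+1; sign (−1)^0·+1^4·+1^9 = +1.
(a,b)_∞: sgn(-10010)=−, sgn(70)=+, so +1.
(a,b)_7: α=5, u≡3; β=1, v≡3 (mod 7); (3|7)=-1, (3|7)=-1; sign (−1)^1·-1^1·-1^5 = -1.
(a,b)_5: α=5, u≡3; β=1, v≡4 (mod 5); (3|5)=-1, (4|5)=+1; sign (−1)^0·-1^1·+1^5 = -1.
(a,b)_13: α=5, u≡9; β=2, v≡7 (mod 13); (9|13)=+1, (7|13)=-1; sign (−1)^0·+1^2·-1^5 = -1.
(a,b)_2: α=-25, β=-13; u≡3, v≡3 (mod 8); ε(u)ε(v)=1·1, αω(v)=-25·1, βω(u)=-13·1; sum ≡ 1  ⇒  -1.
Ram(-10010, 70) = {2, 5, 7, 13}; no ℚ_2-point on the conic.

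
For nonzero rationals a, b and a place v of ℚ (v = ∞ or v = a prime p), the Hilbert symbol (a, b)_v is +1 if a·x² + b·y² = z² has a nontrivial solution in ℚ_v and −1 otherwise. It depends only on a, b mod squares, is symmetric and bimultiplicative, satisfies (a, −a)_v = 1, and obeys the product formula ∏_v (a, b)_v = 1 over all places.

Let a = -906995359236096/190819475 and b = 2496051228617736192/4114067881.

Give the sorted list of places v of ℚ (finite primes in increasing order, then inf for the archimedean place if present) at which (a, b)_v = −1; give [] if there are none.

(a, b) ≡ (-44484231, 94047) mod (ℚ^×)²; places V = {2, 3, 5, 7, 11, 13, 17, 23, 29, 43, 47, ∞}.
(a,b)_5: α=-2, u≡1; β=0, v≡2 (mod 5); (1|5)=+1, (2|5)=-1; sign (−1)^0·+1^0·-1^-2 = +1.
(a,b)_43: α=1, u≡33; β=2, v≡17 (mod 43); (33|43)=-1, (17|43)=+1; sign (−1)^0·-1^2·+1^1 = +1.
(a,b)_7: α=-4, u≡6; β=-6, v≡1 (mod 7); (6|7)=-1, (1|7)=+1; sign (−1)^0·-1^-6·+1^-4 = +1.
(a,b)_17: α=-2, u≡2; β=-2, v≡14 (mod 17); (2|17)=+1, (14|17)=-1; sign (−1)^0·+1^-2·-1^-2 = +1.
(a,b)_2: α=14, β=20; u≡1, v≡7 (mod 8); ε(u)ε(v)=0·1, αω(v)=14·0, βω(u)=20·0; sum ≡ 0  ⇒  +1.
(a,b)_13: α=2, u≡10; β=2, v≡2 (mod 13); (10|13)=+1, (2|13)=-1; sign (−1)^0·+1^2·-1^2 = +1.
(a,b)_11: α=-1, u≡7; β=-2, v≡7 (mod 11); (7|11)=-1, (7|11)=-1; sign (−1)^0·-1^-2·-1^-1 = -1.
(a,b)_∞: sgn(-44484231)=−, sgn(94047)=+, so +1.
(a,b)_3: α=5, u≡2; β=5, v≡2 (mod 3); (2|3)=-1, (2|3)=-1; sign (−1)^1·-1^5·-1^5 = -1.
(a,b)_23: α=1, u≡10; β=1, v≡16 (mod 23); (10|23)=-1, (16|23)=+1; sign (−1)^1·-1^1·+1^1 = +1.
(a,b)_47: α=1, u≡23; β=1, v≡34 (mod 47); (23|47)=-1, (34|47)=+1; sign (−1)^1·-1^1·+1^1 = +1.
(a,b)_29: α=1, u≡4; β=1, v≡4 (mod 29); (4|29)=+1, (4|29)=+1; sign (−1)^0·+1^1·+1^1 = +1.
Ram(-44484231, 94047) = {3, 11}; no ℚ_3-point on the conic.

[3, 11]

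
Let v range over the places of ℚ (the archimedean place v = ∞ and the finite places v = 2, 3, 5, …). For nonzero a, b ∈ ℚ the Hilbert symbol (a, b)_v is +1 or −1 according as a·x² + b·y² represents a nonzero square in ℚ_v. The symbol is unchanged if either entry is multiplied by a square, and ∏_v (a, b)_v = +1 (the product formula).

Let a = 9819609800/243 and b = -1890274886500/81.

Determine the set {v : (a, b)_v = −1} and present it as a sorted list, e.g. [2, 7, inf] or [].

Mod squares: a ≡ 6, b ≡ -385. Check v ∈ {∞, 2, 3, 5, 7, 11, 13}.
v=2: v_2(a)=3, v_2(b)=2; units ≡ 3, 7 (mod 8); ε·ε+αω+βω = 1·1+3·0+2·1 ≡ 1  ⇒  (a,b)_2 = -1.
v=11: a=11^2·(≡2), b=11^3·(≡5) mod 11; (2|11)=-1, (5|11)=+1; (−1)^{2·3·5}·(-1)^3·(+1)^2 = -1.
v=5: a=5^2·(≡4), b=5^3·(≡3) mod 5; (4|5)=+1, (3|5)=-1; (−1)^{2·3·2}·(+1)^3·(-1)^2 = +1.
v=13: a=13^2·(≡7), b=13^2·(≡7) mod 13; (7|13)=-1, (7|13)=-1; (−1)^{2·2·6}·(-1)^2·(-1)^2 = +1.
v=∞: 6 > 0 and -385 < 0  ⇒  (a,b)_∞ = +1.
v=3: a=3^-5·(≡2), b=3^-4·(≡2) mod 3; (2|3)=-1, (2|3)=-1; (−1)^{-5·-4·1}·(-1)^-4·(-1)^-5 = -1.
v=7: a=7^4·(≡3), b=7^5·(≡1) mod 7; (3|7)=-1, (1|7)=+1; (−1)^{4·5·3}·(-1)^5·(+1)^4 = -1.
Ram(6, -385) = {2, 3, 7, 11}; no ℚ_2-point on the conic.

[2, 3, 7, 11]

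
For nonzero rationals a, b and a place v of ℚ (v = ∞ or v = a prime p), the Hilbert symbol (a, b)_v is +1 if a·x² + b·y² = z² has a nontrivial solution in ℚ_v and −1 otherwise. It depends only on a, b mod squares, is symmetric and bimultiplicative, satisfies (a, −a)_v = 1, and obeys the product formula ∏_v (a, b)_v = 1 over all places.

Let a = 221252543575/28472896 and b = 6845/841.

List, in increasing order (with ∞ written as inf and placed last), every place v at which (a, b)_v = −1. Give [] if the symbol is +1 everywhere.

[5, 7]

(a, b) ≡ (7, 5) mod (ℚ^×)²; places V = {2, 5, 7, 23, 29, 31, 37, ∞}.
(a,b)_2: α=-6, β=0; u≡7, v≡5 (mod 8); ε(u)ε(v)=1·0, αω(v)=-6·1, βω(u)=0·0; sum ≡ 0  ⇒  +1.
(a,b)_∞: sgn(7)=+, sgn(5)=+, so +1.
(a,b)_37: α=2, u≡1; β=2, v≡18 (mod 37); (1|37)=+1, (18|37)=-1; sign (−1)^0·+1^2·-1^2 = +1.
(a,b)_5: α=2, u≡3; β=1, v≡4 (mod 5); (3|5)=-1, (4|5)=+1; sign (−1)^0·-1^1·+1^2 = -1.
(a,b)_23: α=-2, u≡15; β=0, v≡17 (mod 23); (15|23)=-1, (17|23)=-1; sign (−1)^0·-1^0·-1^-2 = +1.
(a,b)_7: α=1, u≡2; β=0, v≡6 (mod 7); (2|7)=+1, (6|7)=-1; sign (−1)^0·+1^0·-1^1 = -1.
(a,b)_31: α=4, u≡14; β=0, v≡14 (mod 31); (14|31)=+1, (14|31)=+1; sign (−1)^0·+1^0·+1^4 = +1.
(a,b)_29: α=-2, u≡23; β=-2, v≡1 (mod 29); (23|29)=+1, (1|29)=+1; sign (−1)^0·+1^-2·+1^-2 = +1.
(7, 5 / ℚ) ramifies at {5, 7}: a division algebra.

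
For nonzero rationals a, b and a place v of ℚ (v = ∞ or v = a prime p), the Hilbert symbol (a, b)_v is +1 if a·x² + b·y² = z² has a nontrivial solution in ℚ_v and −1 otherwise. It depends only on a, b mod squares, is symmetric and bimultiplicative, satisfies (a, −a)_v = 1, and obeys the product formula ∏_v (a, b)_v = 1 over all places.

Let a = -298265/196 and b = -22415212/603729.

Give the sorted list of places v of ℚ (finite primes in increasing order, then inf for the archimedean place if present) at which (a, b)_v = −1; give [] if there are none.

[5, 29, 43, inf]

Mod squares: a ≡ -2465, b ≡ -43. Check v ∈ {∞, 2, 3, 5, 7, 11, 17, 19, 29, 37, 43}.
v=2: v_2(a)=-2, v_2(b)=2; units ≡ 7, 5 (mod 8); ε·ε+αω+βω = 1·0+-2·1+2·0 ≡ 0  ⇒  (a,b)_2 = +1.
v=37: a=37^0·(≡6), b=37^-2·(≡19) mod 37; (6|37)=-1, (19|37)=-1; (−1)^{0·-2·18}·(-1)^-2·(-1)^0 = +1.
v=19: a=19^0·(≡9), b=19^4·(≡14) mod 19; (9|19)=+1, (14|19)=-1; (−1)^{0·4·9}·(+1)^4·(-1)^0 = +1.
v=43: a=43^0·(≡19), b=43^1·(≡34) mod 43; (19|43)=-1, (34|43)=-1; (−1)^{0·1·21}·(-1)^1·(-1)^0 = -1.
v=7: a=7^-2·(≡3), b=7^-2·(≡6) mod 7; (3|7)=-1, (6|7)=-1; (−1)^{-2·-2·3}·(-1)^-2·(-1)^-2 = +1.
v=3: a=3^0·(≡1), b=3^-2·(≡2) mod 3; (1|3)=+1, (2|3)=-1; (−1)^{0·-2·1}·(+1)^-2·(-1)^0 = +1.
v=∞: -2465 < 0 and -43 < 0  ⇒  (a,b)_∞ = -1.
v=29: a=29^1·(≡11), b=29^0·(≡11) mod 29; (11|29)=-1, (11|29)=-1; (−1)^{1·0·14}·(-1)^0·(-1)^1 = -1.
v=11: a=11^2·(≡6), b=11^0·(≡1) mod 11; (6|11)=-1, (1|11)=+1; (−1)^{2·0·5}·(-1)^0·(+1)^2 = +1.
v=5: a=5^1·(≡2), b=5^0·(≡2) mod 5; (2|5)=-1, (2|5)=-1; (−1)^{1·0·2}·(-1)^0·(-1)^1 = -1.
v=17: a=17^1·(≡15), b=17^0·(≡13) mod 17; (15|17)=+1, (13|17)=+1; (−1)^{1·0·8}·(+1)^0·(+1)^1 = +1.
|Ram(-2465, -43)| = 4, even; anisotropic at {5, 29, 43, ∞}.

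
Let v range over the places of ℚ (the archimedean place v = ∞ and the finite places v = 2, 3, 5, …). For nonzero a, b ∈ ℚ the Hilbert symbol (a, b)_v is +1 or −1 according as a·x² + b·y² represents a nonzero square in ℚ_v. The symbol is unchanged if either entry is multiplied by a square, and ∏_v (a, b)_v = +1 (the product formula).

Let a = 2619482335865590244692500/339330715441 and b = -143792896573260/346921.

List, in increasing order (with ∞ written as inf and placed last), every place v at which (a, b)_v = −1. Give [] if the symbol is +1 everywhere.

[5, 37]

Mod squares: a ≡ 37, b ≡ -83435. Check v ∈ {∞, 2, 3, 5, 11, 13, 17, 19, 23, 31, 37, 41, 43}.
v=2: v_2(a)=2, v_2(b)=2; units ≡ 5, 5 (mod 8); ε·ε+αω+βω = 0·0+2·1+2·1 ≡ 0  ⇒  (a,b)_2 = +1.
v=23: a=23^-2·(≡17), b=23^0·(≡18) mod 23; (17|23)=-1, (18|23)=+1; (−1)^{-2·0·11}·(-1)^0·(+1)^-2 = +1.
v=41: a=41^2·(≡10), b=41^1·(≡35) mod 41; (10|41)=+1, (35|41)=-1; (−1)^{2·1·20}·(+1)^1·(-1)^2 = +1.
v=17: a=17^2·(≡7), b=17^2·(≡1) mod 17; (7|17)=-1, (1|17)=+1; (−1)^{2·2·8}·(-1)^2·(+1)^2 = +1.
v=∞: 37 > 0 and -83435 < 0  ⇒  (a,b)_∞ = +1.
v=43: a=43^-2·(≡7), b=43^0·(≡42) mod 43; (7|43)=-1, (42|43)=-1; (−1)^{-2·0·21}·(-1)^0·(-1)^-2 = +1.
v=5: a=5^4·(≡3), b=5^1·(≡3) mod 5; (3|5)=-1, (3|5)=-1; (−1)^{4·1·2}·(-1)^1·(-1)^4 = -1.
v=11: a=11^2·(≡5), b=11^3·(≡9) mod 11; (5|11)=+1, (9|11)=+1; (−1)^{2·3·5}·(+1)^3·(+1)^2 = +1.
v=31: a=31^-2·(≡22), b=31^-2·(≡29) mod 31; (22|31)=-1, (29|31)=-1; (−1)^{-2·-2·15}·(-1)^-2·(-1)^-2 = +1.
v=13: a=13^4·(≡2), b=13^0·(≡9) mod 13; (2|13)=-1, (9|13)=+1; (−1)^{4·0·6}·(-1)^0·(+1)^4 = +1.
v=3: a=3^2·(≡1), b=3^2·(≡1) mod 3; (1|3)=+1, (1|3)=+1; (−1)^{2·2·1}·(+1)^2·(+1)^2 = +1.
v=19: a=19^-2·(≡10), b=19^-2·(≡15) mod 19; (10|19)=-1, (15|19)=-1; (−1)^{-2·-2·9}·(-1)^-2·(-1)^-2 = +1.
v=37: a=37^5·(≡10), b=37^3·(≡32) mod 37; (10|37)=+1, (32|37)=-1; (−1)^{5·3·18}·(+1)^3·(-1)^5 = -1.
(37, -83435 / ℚ) ramifies at {5, 37}: a division algebra.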